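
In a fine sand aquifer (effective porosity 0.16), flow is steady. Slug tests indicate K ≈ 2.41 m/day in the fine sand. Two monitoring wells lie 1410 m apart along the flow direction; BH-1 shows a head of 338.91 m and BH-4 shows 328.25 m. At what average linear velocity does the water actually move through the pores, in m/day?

0.114

Hydraulic gradient i = (338.91 − 328.25) / 1410 = 10.66 / 1410 = 0.007560.
Darcy flux q = K · i = 2.410 × 0.007560 = 0.01822 m/day.
Seepage velocity v = q / n_e = 0.01822 / 0.16 = 0.1139 m/day.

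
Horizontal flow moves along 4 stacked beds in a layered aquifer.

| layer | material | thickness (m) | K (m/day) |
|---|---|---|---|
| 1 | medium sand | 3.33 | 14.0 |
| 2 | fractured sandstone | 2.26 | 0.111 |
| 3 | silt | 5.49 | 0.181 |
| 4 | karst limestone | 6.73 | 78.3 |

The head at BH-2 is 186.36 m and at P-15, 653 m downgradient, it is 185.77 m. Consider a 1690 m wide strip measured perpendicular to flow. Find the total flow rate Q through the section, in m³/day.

Flow is parallel to layering, so each bed carries its own Darcy discharge and the transmissivities add.
Σ(K_i·b_i) = 14.0×3.33 + 0.111×2.26 + 0.181×5.49 + 78.3×6.73 = 574.8 m²/day.
Hydraulic gradient i = (186.36 − 185.77) / 653 = 0.59 / 653 = 0.0009035.
Q = Σ(K_i·b_i) · W · i = 574.8 × 1690 × 0.0009035 = 877.7 m³/day.

878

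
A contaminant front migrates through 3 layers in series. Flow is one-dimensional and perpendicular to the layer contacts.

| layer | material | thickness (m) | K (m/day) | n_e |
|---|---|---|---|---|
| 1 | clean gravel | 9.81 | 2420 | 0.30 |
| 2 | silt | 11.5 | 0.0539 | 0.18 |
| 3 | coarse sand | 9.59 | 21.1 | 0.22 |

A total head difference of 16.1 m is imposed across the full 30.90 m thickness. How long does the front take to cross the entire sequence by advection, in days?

With flow normal to the layers, continuity requires the same specific discharge q through every layer.
Σ(b_i/K_i) = 9.81/2420 + 11.5/0.0539 + 9.59/21.1 = 213.8 d.
q = Δh / Σ(b_i/K_i) = 16.1 / 213.8 = 0.07530 m/day.
In each layer the seepage velocity is v_i = q/n_i, so the layer transit time is t_i = b_i·n_i / q:
  layer 1 (clean gravel): t_1 = 9.81 × 0.30 / 0.07530 = 39.08 d
  layer 2 (silt): t_2 = 11.5 × 0.18 / 0.07530 = 27.49 d
  layer 3 (coarse sand): t_3 = 9.59 × 0.22 / 0.07530 = 28.02 d
Total t = Σ t_i = 94.59 days.

94.6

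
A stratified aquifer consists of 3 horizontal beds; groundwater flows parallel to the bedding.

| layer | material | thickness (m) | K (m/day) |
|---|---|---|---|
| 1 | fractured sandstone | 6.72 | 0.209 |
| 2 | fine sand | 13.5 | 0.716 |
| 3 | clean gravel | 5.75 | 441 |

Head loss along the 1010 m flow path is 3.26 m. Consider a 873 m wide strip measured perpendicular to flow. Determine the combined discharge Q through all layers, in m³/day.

7180

Flow is parallel to layering, so each bed carries its own Darcy discharge and the transmissivities add.
Σ(K_i·b_i) = 0.209×6.72 + 0.716×13.5 + 441×5.75 = 2547 m²/day.
Hydraulic gradient i = Δh / L = 3.26 / 1010 = 0.003228.
Q = Σ(K_i·b_i) · W · i = 2547 × 873 × 0.003228 = 7176 m³/day.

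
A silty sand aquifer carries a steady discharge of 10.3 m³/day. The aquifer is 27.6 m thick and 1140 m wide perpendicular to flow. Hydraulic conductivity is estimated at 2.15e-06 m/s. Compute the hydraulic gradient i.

Convert K: 2.15e-06 m/s × 86400 = 0.1858 m/day.
Cross-sectional area A = 1140 × 27.6 = 31464 m².
From Q = K·A·i, i = Q / (K·A) = 10.3 / (0.1858 × 31464) = 0.001762.

0.00176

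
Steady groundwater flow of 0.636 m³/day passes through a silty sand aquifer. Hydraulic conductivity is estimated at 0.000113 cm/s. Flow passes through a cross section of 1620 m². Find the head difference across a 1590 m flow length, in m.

Convert K: 0.000113 cm/s × 864 = 0.09763 m/day.
From Q = K·A·i, i = Q / (K·A) = 0.636 / (0.09763 × 1620) = 0.004021.
Head loss Δh = i · L = 0.004021 × 1590 = 6.394 m.

6.39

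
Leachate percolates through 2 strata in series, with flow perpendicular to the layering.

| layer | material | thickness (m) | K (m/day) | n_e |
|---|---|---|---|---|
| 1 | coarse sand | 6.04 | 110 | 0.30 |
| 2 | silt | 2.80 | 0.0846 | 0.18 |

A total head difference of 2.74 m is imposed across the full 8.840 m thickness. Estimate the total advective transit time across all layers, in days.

28.0

With flow normal to the layers, continuity requires the same specific discharge q through every layer.
Σ(b_i/K_i) = 6.04/110 + 2.80/0.0846 = 33.15 d.
q = Δh / Σ(b_i/K_i) = 2.74 / 33.15 = 0.08265 m/day.
In each layer the seepage velocity is v_i = q/n_i, so the layer transit time is t_i = b_i·n_i / q:
  layer 1 (coarse sand): t_1 = 6.04 × 0.30 / 0.08265 = 21.92 d
  layer 2 (silt): t_2 = 2.80 × 0.18 / 0.08265 = 6.098 d
Total t = Σ t_i = 28.02 days.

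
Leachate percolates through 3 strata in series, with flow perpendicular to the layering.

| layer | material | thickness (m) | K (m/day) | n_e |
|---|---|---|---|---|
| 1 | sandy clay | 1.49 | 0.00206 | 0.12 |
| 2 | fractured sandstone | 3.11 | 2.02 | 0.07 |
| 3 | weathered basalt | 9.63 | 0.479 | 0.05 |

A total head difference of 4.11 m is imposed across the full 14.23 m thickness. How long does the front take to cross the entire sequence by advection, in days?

159

With flow normal to the layers, continuity requires the same specific discharge q through every layer.
Σ(b_i/K_i) = 1.49/0.00206 + 3.11/2.02 + 9.63/0.479 = 744.9 d.
q = Δh / Σ(b_i/K_i) = 4.11 / 744.9 = 0.005517 m/day.
In each layer the seepage velocity is v_i = q/n_i, so the layer transit time is t_i = b_i·n_i / q:
  layer 1 (sandy clay): t_1 = 1.49 × 0.12 / 0.005517 = 32.41 d
  layer 2 (fractured sandstone): t_2 = 3.11 × 0.07 / 0.005517 = 39.46 d
  layer 3 (weathered basalt): t_3 = 9.63 × 0.05 / 0.005517 = 87.27 d
Total t = Σ t_i = 159.1 days.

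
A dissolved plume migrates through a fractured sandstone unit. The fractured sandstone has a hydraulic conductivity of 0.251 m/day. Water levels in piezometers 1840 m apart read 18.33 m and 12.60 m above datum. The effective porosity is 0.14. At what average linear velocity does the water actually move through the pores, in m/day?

Hydraulic gradient i = (18.33 − 12.60) / 1840 = 5.73 / 1840 = 0.003114.
Darcy flux q = K · i = 0.2510 × 0.003114 = 0.0007816 m/day.
Seepage velocity v = q / n_e = 0.0007816 / 0.14 = 0.005583 m/day.

0.00558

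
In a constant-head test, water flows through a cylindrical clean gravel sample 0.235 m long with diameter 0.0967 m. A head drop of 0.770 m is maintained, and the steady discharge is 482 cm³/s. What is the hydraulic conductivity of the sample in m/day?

Cross-sectional area A = π·(d/2)² = π × (0.0967/2)² = 0.007344 m².
Convert discharge: 482 cm³/s = 0.0004820 m³/s.
Darcy's law rearranged: K = Q·L / (A·Δh) = 0.0004820 × 0.235 / (0.007344 × 0.770) = 0.02003 m/s = 1731 m/day.

1730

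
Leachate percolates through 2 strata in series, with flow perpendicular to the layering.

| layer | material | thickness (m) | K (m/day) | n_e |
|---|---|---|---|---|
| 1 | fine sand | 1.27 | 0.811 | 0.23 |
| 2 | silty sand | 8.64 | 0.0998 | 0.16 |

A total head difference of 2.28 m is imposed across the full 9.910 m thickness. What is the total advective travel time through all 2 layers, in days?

64.7

With flow normal to the layers, continuity requires the same specific discharge q through every layer.
Σ(b_i/K_i) = 1.27/0.811 + 8.64/0.0998 = 88.14 d.
q = Δh / Σ(b_i/K_i) = 2.28 / 88.14 = 0.02587 m/day.
In each layer the seepage velocity is v_i = q/n_i, so the layer transit time is t_i = b_i·n_i / q:
  layer 1 (fine sand): t_1 = 1.27 × 0.23 / 0.02587 = 11.29 d
  layer 2 (silty sand): t_2 = 8.64 × 0.16 / 0.02587 = 53.44 d
Total t = Σ t_i = 64.73 days.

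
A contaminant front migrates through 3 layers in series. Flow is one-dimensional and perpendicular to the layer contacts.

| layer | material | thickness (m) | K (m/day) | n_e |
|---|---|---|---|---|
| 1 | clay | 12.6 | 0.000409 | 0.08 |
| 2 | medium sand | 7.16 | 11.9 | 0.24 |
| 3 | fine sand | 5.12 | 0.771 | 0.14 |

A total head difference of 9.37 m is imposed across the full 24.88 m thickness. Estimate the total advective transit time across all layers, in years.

31.0

With flow normal to the layers, continuity requires the same specific discharge q through every layer.
Σ(b_i/K_i) = 12.6/0.000409 + 7.16/11.9 + 5.12/0.771 = 30814 d.
q = Δh / Σ(b_i/K_i) = 9.37 / 30814 = 0.0003041 m/day.
In each layer the seepage velocity is v_i = q/n_i, so the layer transit time is t_i = b_i·n_i / q:
  layer 1 (clay): t_1 = 12.6 × 0.08 / 0.0003041 = 3315 d
  layer 2 (medium sand): t_2 = 7.16 × 0.24 / 0.0003041 = 5651 d
  layer 3 (fine sand): t_3 = 5.12 × 0.14 / 0.0003041 = 2357 d
Total t = Σ t_i = 11323 days = 31.00 years.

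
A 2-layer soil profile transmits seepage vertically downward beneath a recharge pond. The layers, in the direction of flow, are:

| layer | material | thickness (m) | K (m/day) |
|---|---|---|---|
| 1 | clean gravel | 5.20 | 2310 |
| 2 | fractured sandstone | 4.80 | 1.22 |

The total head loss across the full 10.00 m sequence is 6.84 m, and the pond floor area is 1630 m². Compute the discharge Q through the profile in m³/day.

Flow is perpendicular to layering, so the layers act in series and the equivalent K is the thickness-weighted harmonic mean.
Total thickness L = 5.20 + 4.80 = 10.00 m.
Σ(b_i/K_i) = 5.20/2310 + 4.80/1.22 = 3.937 d.
K_eq = L / Σ(b_i/K_i) = 10.00 / 3.937 = 2.540 m/day.
Q = K_eq · A · (Δh/L) = 2.540 × 1630 × (6.84/10.00) = 2832 m³/day.

2830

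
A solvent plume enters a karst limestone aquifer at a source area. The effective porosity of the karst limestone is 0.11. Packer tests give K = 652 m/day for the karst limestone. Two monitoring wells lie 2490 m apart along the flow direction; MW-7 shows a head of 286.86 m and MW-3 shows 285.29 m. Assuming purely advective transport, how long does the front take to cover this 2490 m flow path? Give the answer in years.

Hydraulic gradient i = (286.86 − 285.29) / 2490 = 1.57 / 2490 = 0.0006305.
Darcy flux q = K · i = 652.0 × 0.0006305 = 0.4111 m/day.
Seepage velocity v = q / n_e = 0.4111 / 0.11 = 3.737 m/day.
Travel time t = L / v = 2490 / 3.737 = 666.3 days = 1.824 years.

1.82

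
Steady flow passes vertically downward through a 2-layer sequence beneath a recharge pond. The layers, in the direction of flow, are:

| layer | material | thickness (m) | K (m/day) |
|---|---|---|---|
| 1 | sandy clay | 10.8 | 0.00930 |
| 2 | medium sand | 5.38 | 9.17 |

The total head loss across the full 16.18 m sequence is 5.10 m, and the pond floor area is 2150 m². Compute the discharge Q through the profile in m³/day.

Flow is perpendicular to layering, so the layers act in series and the equivalent K is the thickness-weighted harmonic mean.
Total thickness L = 10.8 + 5.38 = 16.18 m.
Σ(b_i/K_i) = 10.8/0.00930 + 5.38/9.17 = 1162 d.
K_eq = L / Σ(b_i/K_i) = 16.18 / 1162 = 0.01393 m/day.
Q = K_eq · A · (Δh/L) = 0.01393 × 2150 × (5.10/16.18) = 9.437 m³/day.

9.44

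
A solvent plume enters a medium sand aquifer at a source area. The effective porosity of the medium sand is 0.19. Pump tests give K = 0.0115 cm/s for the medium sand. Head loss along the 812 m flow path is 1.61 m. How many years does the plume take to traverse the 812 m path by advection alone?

21.4

Convert K: 0.0115 cm/s × 864 = 9.936 m/day.
Hydraulic gradient i = Δh / L = 1.61 / 812 = 0.001983.
Darcy flux q = K · i = 9.936 × 0.001983 = 0.01970 m/day.
Seepage velocity v = q / n_e = 0.01970 / 0.19 = 0.1037 m/day.
Travel time t = L / v = 812 / 0.1037 = 7831 days = 21.44 years.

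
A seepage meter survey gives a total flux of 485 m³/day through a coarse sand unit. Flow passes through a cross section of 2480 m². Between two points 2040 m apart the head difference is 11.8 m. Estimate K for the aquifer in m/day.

Hydraulic gradient i = Δh / L = 11.8 / 2040 = 0.005784.
From Q = K·A·i, K = Q / (A·i) = 485 / (2480 × 0.005784) = 33.81 m/day.

33.8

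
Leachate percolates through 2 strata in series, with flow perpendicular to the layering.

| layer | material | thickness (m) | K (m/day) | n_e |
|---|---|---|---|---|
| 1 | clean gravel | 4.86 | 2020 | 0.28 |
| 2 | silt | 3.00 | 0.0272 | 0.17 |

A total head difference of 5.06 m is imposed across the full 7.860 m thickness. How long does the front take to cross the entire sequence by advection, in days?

40.8

With flow normal to the layers, continuity requires the same specific discharge q through every layer.
Σ(b_i/K_i) = 4.86/2020 + 3.00/0.0272 = 110.3 d.
q = Δh / Σ(b_i/K_i) = 5.06 / 110.3 = 0.04588 m/day.
In each layer the seepage velocity is v_i = q/n_i, so the layer transit time is t_i = b_i·n_i / q:
  layer 1 (clean gravel): t_1 = 4.86 × 0.28 / 0.04588 = 29.66 d
  layer 2 (silt): t_2 = 3.00 × 0.17 / 0.04588 = 11.12 d
Total t = Σ t_i = 40.78 days.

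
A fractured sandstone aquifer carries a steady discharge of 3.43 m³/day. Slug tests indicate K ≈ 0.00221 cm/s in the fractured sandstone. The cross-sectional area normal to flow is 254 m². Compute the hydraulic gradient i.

Convert K: 0.00221 cm/s × 864 = 1.909 m/day.
From Q = K·A·i, i = Q / (K·A) = 3.43 / (1.909 × 254.0) = 0.007072.

0.00707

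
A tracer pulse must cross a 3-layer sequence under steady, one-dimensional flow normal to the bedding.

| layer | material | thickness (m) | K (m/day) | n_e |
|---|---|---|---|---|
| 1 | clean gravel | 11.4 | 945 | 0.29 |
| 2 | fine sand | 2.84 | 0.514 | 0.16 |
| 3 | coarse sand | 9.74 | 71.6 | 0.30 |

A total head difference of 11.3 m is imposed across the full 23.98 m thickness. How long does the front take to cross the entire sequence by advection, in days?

3.36

With flow normal to the layers, continuity requires the same specific discharge q through every layer.
Σ(b_i/K_i) = 11.4/945 + 2.84/0.514 + 9.74/71.6 = 5.673 d.
q = Δh / Σ(b_i/K_i) = 11.3 / 5.673 = 1.992 m/day.
In each layer the seepage velocity is v_i = q/n_i, so the layer transit time is t_i = b_i·n_i / q:
  layer 1 (clean gravel): t_1 = 11.4 × 0.29 / 1.992 = 1.660 d
  layer 2 (fine sand): t_2 = 2.84 × 0.16 / 1.992 = 0.2281 d
  layer 3 (coarse sand): t_3 = 9.74 × 0.30 / 1.992 = 1.467 d
Total t = Σ t_i = 3.355 days.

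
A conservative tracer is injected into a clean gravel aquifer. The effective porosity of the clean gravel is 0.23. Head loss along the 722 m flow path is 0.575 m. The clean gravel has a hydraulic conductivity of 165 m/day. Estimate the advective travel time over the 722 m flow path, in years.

Hydraulic gradient i = Δh / L = 0.575 / 722 = 0.0007964.
Darcy flux q = K · i = 165.0 × 0.0007964 = 0.1314 m/day.
Seepage velocity v = q / n_e = 0.1314 / 0.23 = 0.5713 m/day.
Travel time t = L / v = 722 / 0.5713 = 1264 days = 3.460 years.

3.46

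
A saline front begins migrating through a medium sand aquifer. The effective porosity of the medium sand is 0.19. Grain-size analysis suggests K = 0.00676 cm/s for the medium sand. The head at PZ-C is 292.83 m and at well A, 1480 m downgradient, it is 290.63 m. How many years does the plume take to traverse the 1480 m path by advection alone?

88.7

Convert K: 0.00676 cm/s × 864 = 5.841 m/day.
Hydraulic gradient i = (292.83 − 290.63) / 1480 = 2.2 / 1480 = 0.001486.
Darcy flux q = K · i = 5.841 × 0.001486 = 0.008682 m/day.
Seepage velocity v = q / n_e = 0.008682 / 0.19 = 0.04569 m/day.
Travel time t = L / v = 1480 / 0.04569 = 32389 days = 88.68 years.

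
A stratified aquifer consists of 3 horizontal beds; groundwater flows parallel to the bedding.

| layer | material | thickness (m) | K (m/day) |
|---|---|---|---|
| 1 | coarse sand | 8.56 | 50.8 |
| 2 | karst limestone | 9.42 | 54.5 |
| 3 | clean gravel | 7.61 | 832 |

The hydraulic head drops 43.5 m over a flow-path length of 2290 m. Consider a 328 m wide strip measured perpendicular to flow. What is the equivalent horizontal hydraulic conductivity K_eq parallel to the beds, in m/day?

Flow is parallel to layering, so each bed carries its own Darcy discharge and the transmissivities add.
Σ(K_i·b_i) = 50.8×8.56 + 54.5×9.42 + 832×7.61 = 7280 m²/day.
Total thickness b = 25.59 m, so K_eq = Σ(K_i·b_i)/b = 284.5 m/day.

284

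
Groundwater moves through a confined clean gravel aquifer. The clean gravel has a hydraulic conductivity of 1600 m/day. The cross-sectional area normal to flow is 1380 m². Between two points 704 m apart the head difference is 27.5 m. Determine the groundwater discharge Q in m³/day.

Hydraulic gradient i = Δh / L = 27.5 / 704 = 0.03906.
Darcy's law: Q = K · A · i = 1600 × 1380 × 0.03906 = 86250 m³/day.

86200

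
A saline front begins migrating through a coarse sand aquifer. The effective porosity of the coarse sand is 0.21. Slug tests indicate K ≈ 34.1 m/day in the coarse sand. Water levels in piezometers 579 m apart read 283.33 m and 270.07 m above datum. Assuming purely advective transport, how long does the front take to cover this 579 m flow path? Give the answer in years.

0.426

Hydraulic gradient i = (283.33 − 270.07) / 579 = 13.26 / 579 = 0.02290.
Darcy flux q = K · i = 34.10 × 0.02290 = 0.7809 m/day.
Seepage velocity v = q / n_e = 0.7809 / 0.21 = 3.719 m/day.
Travel time t = L / v = 579 / 3.719 = 155.7 days = 0.4263 years.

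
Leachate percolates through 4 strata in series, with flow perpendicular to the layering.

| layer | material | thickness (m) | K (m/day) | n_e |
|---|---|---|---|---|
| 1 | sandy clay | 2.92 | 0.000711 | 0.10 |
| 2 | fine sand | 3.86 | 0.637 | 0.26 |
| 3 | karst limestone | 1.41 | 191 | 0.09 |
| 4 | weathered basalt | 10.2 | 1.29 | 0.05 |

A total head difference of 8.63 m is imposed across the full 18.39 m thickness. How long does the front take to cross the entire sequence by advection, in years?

With flow normal to the layers, continuity requires the same specific discharge q through every layer.
Σ(b_i/K_i) = 2.92/0.000711 + 3.86/0.637 + 1.41/191 + 10.2/1.29 = 4121 d.
q = Δh / Σ(b_i/K_i) = 8.63 / 4121 = 0.002094 m/day.
In each layer the seepage velocity is v_i = q/n_i, so the layer transit time is t_i = b_i·n_i / q:
  layer 1 (sandy clay): t_1 = 2.92 × 0.10 / 0.002094 = 139.4 d
  layer 2 (fine sand): t_2 = 3.86 × 0.26 / 0.002094 = 479.2 d
  layer 3 (karst limestone): t_3 = 1.41 × 0.09 / 0.002094 = 60.60 d
  layer 4 (weathered basalt): t_4 = 10.2 × 0.05 / 0.002094 = 243.5 d
Total t = Σ t_i = 922.8 days = 2.526 years.

2.53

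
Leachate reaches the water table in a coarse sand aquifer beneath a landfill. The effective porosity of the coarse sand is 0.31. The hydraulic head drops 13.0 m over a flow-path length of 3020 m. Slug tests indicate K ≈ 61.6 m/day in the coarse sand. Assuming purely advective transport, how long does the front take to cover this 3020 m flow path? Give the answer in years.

Hydraulic gradient i = Δh / L = 13.0 / 3020 = 0.004305.
Darcy flux q = K · i = 61.60 × 0.004305 = 0.2652 m/day.
Seepage velocity v = q / n_e = 0.2652 / 0.31 = 0.8554 m/day.
Travel time t = L / v = 3020 / 0.8554 = 3531 days = 9.666 years.

9.67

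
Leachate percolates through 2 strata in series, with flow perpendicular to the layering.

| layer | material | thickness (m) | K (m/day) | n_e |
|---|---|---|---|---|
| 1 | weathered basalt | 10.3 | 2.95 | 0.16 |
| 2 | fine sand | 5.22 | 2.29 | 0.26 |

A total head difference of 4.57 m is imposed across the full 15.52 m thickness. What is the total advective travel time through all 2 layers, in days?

3.79

With flow normal to the layers, continuity requires the same specific discharge q through every layer.
Σ(b_i/K_i) = 10.3/2.95 + 5.22/2.29 = 5.771 d.
q = Δh / Σ(b_i/K_i) = 4.57 / 5.771 = 0.7919 m/day.
In each layer the seepage velocity is v_i = q/n_i, so the layer transit time is t_i = b_i·n_i / q:
  layer 1 (weathered basalt): t_1 = 10.3 × 0.16 / 0.7919 = 2.081 d
  layer 2 (fine sand): t_2 = 5.22 × 0.26 / 0.7919 = 1.714 d
Total t = Σ t_i = 3.795 days.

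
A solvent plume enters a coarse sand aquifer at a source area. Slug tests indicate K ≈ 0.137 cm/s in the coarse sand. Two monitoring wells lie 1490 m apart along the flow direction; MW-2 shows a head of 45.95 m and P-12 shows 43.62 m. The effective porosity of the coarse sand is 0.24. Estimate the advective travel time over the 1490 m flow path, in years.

Convert K: 0.137 cm/s × 864 = 118.4 m/day.
Hydraulic gradient i = (45.95 − 43.62) / 1490 = 2.33 / 1490 = 0.001564.
Darcy flux q = K · i = 118.4 × 0.001564 = 0.1851 m/day.
Seepage velocity v = q / n_e = 0.1851 / 0.24 = 0.7712 m/day.
Travel time t = L / v = 1490 / 0.7712 = 1932 days = 5.289 years.

5.29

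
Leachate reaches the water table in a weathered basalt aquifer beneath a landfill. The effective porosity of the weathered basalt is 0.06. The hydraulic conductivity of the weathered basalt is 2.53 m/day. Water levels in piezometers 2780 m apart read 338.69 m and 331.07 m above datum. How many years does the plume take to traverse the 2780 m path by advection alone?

65.9

Hydraulic gradient i = (338.69 − 331.07) / 2780 = 7.62 / 2780 = 0.002741.
Darcy flux q = K · i = 2.530 × 0.002741 = 0.006935 m/day.
Seepage velocity v = q / n_e = 0.006935 / 0.06 = 0.1156 m/day.
Travel time t = L / v = 2780 / 0.1156 = 24053 days = 65.85 years.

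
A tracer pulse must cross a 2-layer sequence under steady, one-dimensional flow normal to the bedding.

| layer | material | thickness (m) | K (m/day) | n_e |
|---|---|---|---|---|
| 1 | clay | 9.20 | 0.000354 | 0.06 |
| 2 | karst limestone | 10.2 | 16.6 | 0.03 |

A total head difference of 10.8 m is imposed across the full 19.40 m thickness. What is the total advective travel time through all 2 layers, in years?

5.65

With flow normal to the layers, continuity requires the same specific discharge q through every layer.
Σ(b_i/K_i) = 9.20/0.000354 + 10.2/16.6 = 25989 d.
q = Δh / Σ(b_i/K_i) = 10.8 / 25989 = 0.0004156 m/day.
In each layer the seepage velocity is v_i = q/n_i, so the layer transit time is t_i = b_i·n_i / q:
  layer 1 (clay): t_1 = 9.20 × 0.06 / 0.0004156 = 1328 d
  layer 2 (karst limestone): t_2 = 10.2 × 0.03 / 0.0004156 = 736.4 d
Total t = Σ t_i = 2065 days = 5.653 years.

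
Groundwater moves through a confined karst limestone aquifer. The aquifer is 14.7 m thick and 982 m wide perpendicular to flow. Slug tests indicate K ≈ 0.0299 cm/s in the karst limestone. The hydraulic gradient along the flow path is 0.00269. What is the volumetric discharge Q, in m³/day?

Convert K: 0.0299 cm/s × 864 = 25.83 m/day.
Cross-sectional area A = 982 × 14.7 = 14435 m².
Hydraulic gradient i = 0.00269.
Darcy's law: Q = K · A · i = 25.83 × 14435 × 0.002690 = 1003 m³/day.

1000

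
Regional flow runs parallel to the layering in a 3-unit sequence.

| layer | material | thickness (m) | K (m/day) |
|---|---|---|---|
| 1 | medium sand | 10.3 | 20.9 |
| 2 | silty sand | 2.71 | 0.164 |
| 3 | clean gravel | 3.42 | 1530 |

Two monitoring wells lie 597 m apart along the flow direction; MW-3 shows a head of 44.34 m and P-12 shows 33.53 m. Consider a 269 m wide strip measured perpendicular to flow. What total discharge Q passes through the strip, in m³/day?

Flow is parallel to layering, so each bed carries its own Darcy discharge and the transmissivities add.
Σ(K_i·b_i) = 20.9×10.3 + 0.164×2.71 + 1530×3.42 = 5448 m²/day.
Hydraulic gradient i = (44.34 − 33.53) / 597 = 10.81 / 597 = 0.01811.
Q = Σ(K_i·b_i) · W · i = 5448 × 269 × 0.01811 = 26538 m³/day.

26500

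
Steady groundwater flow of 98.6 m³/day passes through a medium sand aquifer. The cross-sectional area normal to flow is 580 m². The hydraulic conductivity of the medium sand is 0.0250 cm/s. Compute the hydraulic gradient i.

Convert K: 0.0250 cm/s × 864 = 21.60 m/day.
From Q = K·A·i, i = Q / (K·A) = 98.6 / (21.60 × 580.0) = 0.007870.

0.00787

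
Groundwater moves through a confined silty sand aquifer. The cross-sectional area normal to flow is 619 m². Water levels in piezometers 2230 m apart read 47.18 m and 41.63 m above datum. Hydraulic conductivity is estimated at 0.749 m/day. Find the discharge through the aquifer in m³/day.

1.15

Hydraulic gradient i = (47.18 − 41.63) / 2230 = 5.55 / 2230 = 0.002489.
Darcy's law: Q = K · A · i = 0.7490 × 619.0 × 0.002489 = 1.154 m³/day.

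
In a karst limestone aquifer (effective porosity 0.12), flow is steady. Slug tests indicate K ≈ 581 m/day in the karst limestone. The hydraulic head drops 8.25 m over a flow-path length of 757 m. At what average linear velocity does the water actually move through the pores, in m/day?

Hydraulic gradient i = Δh / L = 8.25 / 757 = 0.01090.
Darcy flux q = K · i = 581.0 × 0.01090 = 6.332 m/day.
Seepage velocity v = q / n_e = 6.332 / 0.12 = 52.77 m/day.

52.8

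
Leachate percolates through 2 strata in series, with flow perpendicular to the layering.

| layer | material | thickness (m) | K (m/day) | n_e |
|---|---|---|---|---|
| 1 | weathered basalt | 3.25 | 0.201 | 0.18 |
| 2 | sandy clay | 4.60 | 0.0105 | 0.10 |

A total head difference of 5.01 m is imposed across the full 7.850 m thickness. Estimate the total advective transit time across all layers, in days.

94.8

With flow normal to the layers, continuity requires the same specific discharge q through every layer.
Σ(b_i/K_i) = 3.25/0.201 + 4.60/0.0105 = 454.3 d.
q = Δh / Σ(b_i/K_i) = 5.01 / 454.3 = 0.01103 m/day.
In each layer the seepage velocity is v_i = q/n_i, so the layer transit time is t_i = b_i·n_i / q:
  layer 1 (weathered basalt): t_1 = 3.25 × 0.18 / 0.01103 = 53.04 d
  layer 2 (sandy clay): t_2 = 4.60 × 0.10 / 0.01103 = 41.71 d
Total t = Σ t_i = 94.75 days.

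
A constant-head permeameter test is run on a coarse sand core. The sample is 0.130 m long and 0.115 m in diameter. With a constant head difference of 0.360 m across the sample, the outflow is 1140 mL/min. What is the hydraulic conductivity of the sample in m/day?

Cross-sectional area A = π·(d/2)² = π × (0.115/2)² = 0.01039 m².
Convert discharge: 1140 mL/min = 1.900e-05 m³/s.
Darcy's law rearranged: K = Q·L / (A·Δh) = 1.900e-05 × 0.130 / (0.01039 × 0.360) = 0.0006606 m/s = 57.07 m/day.

57.1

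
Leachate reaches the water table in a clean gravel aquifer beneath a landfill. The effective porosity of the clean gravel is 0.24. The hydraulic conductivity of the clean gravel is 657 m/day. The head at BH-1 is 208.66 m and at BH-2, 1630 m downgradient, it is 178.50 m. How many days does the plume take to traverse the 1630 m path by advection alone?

Hydraulic gradient i = (208.66 − 178.50) / 1630 = 30.16 / 1630 = 0.01850.
Darcy flux q = K · i = 657.0 × 0.01850 = 12.16 m/day.
Seepage velocity v = q / n_e = 12.16 / 0.24 = 50.65 m/day.
Travel time t = L / v = 1630 / 50.65 = 32.18 days.

32.2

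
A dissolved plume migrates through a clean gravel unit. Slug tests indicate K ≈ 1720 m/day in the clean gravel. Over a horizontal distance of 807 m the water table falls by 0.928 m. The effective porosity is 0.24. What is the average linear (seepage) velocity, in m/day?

8.24

Hydraulic gradient i = Δh / L = 0.928 / 807 = 0.001150.
Darcy flux q = K · i = 1720 × 0.001150 = 1.978 m/day.
Seepage velocity v = q / n_e = 1.978 / 0.24 = 8.241 m/day.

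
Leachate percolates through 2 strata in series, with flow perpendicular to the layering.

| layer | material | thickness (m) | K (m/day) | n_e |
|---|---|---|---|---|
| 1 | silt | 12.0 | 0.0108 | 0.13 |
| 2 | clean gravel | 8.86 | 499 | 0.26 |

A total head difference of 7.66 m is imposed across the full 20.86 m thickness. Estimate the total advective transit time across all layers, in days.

560

With flow normal to the layers, continuity requires the same specific discharge q through every layer.
Σ(b_i/K_i) = 12.0/0.0108 + 8.86/499 = 1111 d.
q = Δh / Σ(b_i/K_i) = 7.66 / 1111 = 0.006894 m/day.
In each layer the seepage velocity is v_i = q/n_i, so the layer transit time is t_i = b_i·n_i / q:
  layer 1 (silt): t_1 = 12.0 × 0.13 / 0.006894 = 226.3 d
  layer 2 (clean gravel): t_2 = 8.86 × 0.26 / 0.006894 = 334.2 d
Total t = Σ t_i = 560.4 days.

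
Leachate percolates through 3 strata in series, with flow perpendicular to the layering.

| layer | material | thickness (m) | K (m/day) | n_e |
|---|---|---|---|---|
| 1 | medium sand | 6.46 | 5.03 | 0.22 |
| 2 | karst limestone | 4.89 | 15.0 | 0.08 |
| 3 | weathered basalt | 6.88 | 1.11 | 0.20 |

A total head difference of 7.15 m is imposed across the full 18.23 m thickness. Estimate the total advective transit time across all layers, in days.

3.48

With flow normal to the layers, continuity requires the same specific discharge q through every layer.
Σ(b_i/K_i) = 6.46/5.03 + 4.89/15.0 + 6.88/1.11 = 7.808 d.
q = Δh / Σ(b_i/K_i) = 7.15 / 7.808 = 0.9157 m/day.
In each layer the seepage velocity is v_i = q/n_i, so the layer transit time is t_i = b_i·n_i / q:
  layer 1 (medium sand): t_1 = 6.46 × 0.22 / 0.9157 = 1.552 d
  layer 2 (karst limestone): t_2 = 4.89 × 0.08 / 0.9157 = 0.4272 d
  layer 3 (weathered basalt): t_3 = 6.88 × 0.20 / 0.9157 = 1.503 d
Total t = Σ t_i = 3.482 days.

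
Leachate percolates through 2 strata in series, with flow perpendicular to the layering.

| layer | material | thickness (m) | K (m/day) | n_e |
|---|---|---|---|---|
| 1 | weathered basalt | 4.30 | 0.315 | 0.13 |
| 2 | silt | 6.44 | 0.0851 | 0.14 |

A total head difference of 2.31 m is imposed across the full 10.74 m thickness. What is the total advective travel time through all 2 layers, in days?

With flow normal to the layers, continuity requires the same specific discharge q through every layer.
Σ(b_i/K_i) = 4.30/0.315 + 6.44/0.0851 = 89.33 d.
q = Δh / Σ(b_i/K_i) = 2.31 / 89.33 = 0.02586 m/day.
In each layer the seepage velocity is v_i = q/n_i, so the layer transit time is t_i = b_i·n_i / q:
  layer 1 (weathered basalt): t_1 = 4.30 × 0.13 / 0.02586 = 21.62 d
  layer 2 (silt): t_2 = 6.44 × 0.14 / 0.02586 = 34.86 d
Total t = Σ t_i = 56.48 days.

56.5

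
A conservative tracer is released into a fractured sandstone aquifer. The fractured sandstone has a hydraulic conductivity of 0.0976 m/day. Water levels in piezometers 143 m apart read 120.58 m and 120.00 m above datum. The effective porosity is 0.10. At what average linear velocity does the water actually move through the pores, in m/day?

Hydraulic gradient i = (120.58 − 120.00) / 143 = 0.58 / 143 = 0.004056.
Darcy flux q = K · i = 0.09760 × 0.004056 = 0.0003959 m/day.
Seepage velocity v = q / n_e = 0.0003959 / 0.10 = 0.003959 m/day.

0.00396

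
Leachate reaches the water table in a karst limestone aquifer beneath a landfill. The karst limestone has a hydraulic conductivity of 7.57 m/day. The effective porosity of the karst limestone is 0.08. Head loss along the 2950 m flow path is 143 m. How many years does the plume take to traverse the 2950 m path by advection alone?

Hydraulic gradient i = Δh / L = 143 / 2950 = 0.04847.
Darcy flux q = K · i = 7.570 × 0.04847 = 0.3670 m/day.
Seepage velocity v = q / n_e = 0.3670 / 0.08 = 4.587 m/day.
Travel time t = L / v = 2950 / 4.587 = 643.1 days = 1.761 years.

1.76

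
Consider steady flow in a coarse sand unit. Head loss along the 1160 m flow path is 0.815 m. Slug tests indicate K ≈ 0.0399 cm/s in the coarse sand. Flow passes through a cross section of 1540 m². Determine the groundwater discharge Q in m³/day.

Convert K: 0.0399 cm/s × 864 = 34.47 m/day.
Hydraulic gradient i = Δh / L = 0.815 / 1160 = 0.0007026.
Darcy's law: Q = K · A · i = 34.47 × 1540 × 0.0007026 = 37.30 m³/day.

37.3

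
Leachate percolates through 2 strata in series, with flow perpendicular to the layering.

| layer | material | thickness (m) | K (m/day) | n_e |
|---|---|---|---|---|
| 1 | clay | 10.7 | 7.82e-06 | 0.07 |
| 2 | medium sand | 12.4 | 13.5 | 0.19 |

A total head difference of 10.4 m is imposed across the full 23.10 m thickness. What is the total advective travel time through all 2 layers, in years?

With flow normal to the layers, continuity requires the same specific discharge q through every layer.
Σ(b_i/K_i) = 10.7/7.82e-06 + 12.4/13.5 = 1.368e+06 d.
q = Δh / Σ(b_i/K_i) = 10.4 / 1.368e+06 = 7.601e-06 m/day.
In each layer the seepage velocity is v_i = q/n_i, so the layer transit time is t_i = b_i·n_i / q:
  layer 1 (clay): t_1 = 10.7 × 0.07 / 7.601e-06 = 98543 d
  layer 2 (medium sand): t_2 = 12.4 × 0.19 / 7.601e-06 = 3.100e+05 d
Total t = Σ t_i = 4.085e+05 days = 1118 years.

1120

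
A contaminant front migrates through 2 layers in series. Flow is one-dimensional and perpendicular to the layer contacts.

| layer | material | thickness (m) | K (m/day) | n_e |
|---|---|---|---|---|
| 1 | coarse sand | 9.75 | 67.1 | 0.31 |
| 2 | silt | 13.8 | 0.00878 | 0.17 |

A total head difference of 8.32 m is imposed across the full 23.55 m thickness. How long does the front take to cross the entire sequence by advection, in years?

With flow normal to the layers, continuity requires the same specific discharge q through every layer.
Σ(b_i/K_i) = 9.75/67.1 + 13.8/0.00878 = 1572 d.
q = Δh / Σ(b_i/K_i) = 8.32 / 1572 = 0.005293 m/day.
In each layer the seepage velocity is v_i = q/n_i, so the layer transit time is t_i = b_i·n_i / q:
  layer 1 (coarse sand): t_1 = 9.75 × 0.31 / 0.005293 = 571.0 d
  layer 2 (silt): t_2 = 13.8 × 0.17 / 0.005293 = 443.2 d
Total t = Σ t_i = 1014 days = 2.777 years.

2.78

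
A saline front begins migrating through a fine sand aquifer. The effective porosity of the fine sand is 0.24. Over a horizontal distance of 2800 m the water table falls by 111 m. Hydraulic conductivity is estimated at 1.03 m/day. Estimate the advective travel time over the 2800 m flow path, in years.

45.1

Hydraulic gradient i = Δh / L = 111 / 2800 = 0.03964.
Darcy flux q = K · i = 1.030 × 0.03964 = 0.04083 m/day.
Seepage velocity v = q / n_e = 0.04083 / 0.24 = 0.1701 m/day.
Travel time t = L / v = 2800 / 0.1701 = 16458 days = 45.06 years.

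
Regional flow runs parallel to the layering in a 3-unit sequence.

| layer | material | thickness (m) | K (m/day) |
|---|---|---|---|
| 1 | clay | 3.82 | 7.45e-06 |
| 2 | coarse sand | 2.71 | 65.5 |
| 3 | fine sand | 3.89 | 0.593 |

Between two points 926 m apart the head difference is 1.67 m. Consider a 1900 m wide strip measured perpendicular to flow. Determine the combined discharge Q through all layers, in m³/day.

Flow is parallel to layering, so each bed carries its own Darcy discharge and the transmissivities add.
Σ(K_i·b_i) = 7.45e-06×3.82 + 65.5×2.71 + 0.593×3.89 = 179.8 m²/day.
Hydraulic gradient i = Δh / L = 1.67 / 926 = 0.001803.
Q = Σ(K_i·b_i) · W · i = 179.8 × 1900 × 0.001803 = 616.1 m³/day.

616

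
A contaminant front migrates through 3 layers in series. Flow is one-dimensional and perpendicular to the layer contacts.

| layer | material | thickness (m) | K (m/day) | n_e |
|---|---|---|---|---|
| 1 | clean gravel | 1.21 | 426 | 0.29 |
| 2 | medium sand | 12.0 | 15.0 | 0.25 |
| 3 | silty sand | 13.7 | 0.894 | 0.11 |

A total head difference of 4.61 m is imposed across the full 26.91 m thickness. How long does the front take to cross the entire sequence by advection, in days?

17.0

With flow normal to the layers, continuity requires the same specific discharge q through every layer.
Σ(b_i/K_i) = 1.21/426 + 12.0/15.0 + 13.7/0.894 = 16.13 d.
q = Δh / Σ(b_i/K_i) = 4.61 / 16.13 = 0.2859 m/day.
In each layer the seepage velocity is v_i = q/n_i, so the layer transit time is t_i = b_i·n_i / q:
  layer 1 (clean gravel): t_1 = 1.21 × 0.29 / 0.2859 = 1.228 d
  layer 2 (medium sand): t_2 = 12.0 × 0.25 / 0.2859 = 10.49 d
  layer 3 (silty sand): t_3 = 13.7 × 0.11 / 0.2859 = 5.272 d
Total t = Σ t_i = 16.99 days.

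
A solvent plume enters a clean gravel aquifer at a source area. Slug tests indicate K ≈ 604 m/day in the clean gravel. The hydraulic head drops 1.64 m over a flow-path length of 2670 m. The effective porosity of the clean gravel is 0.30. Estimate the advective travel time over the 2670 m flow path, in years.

5.91

Hydraulic gradient i = Δh / L = 1.64 / 2670 = 0.0006142.
Darcy flux q = K · i = 604.0 × 0.0006142 = 0.3710 m/day.
Seepage velocity v = q / n_e = 0.3710 / 0.30 = 1.237 m/day.
Travel time t = L / v = 2670 / 1.237 = 2159 days = 5.911 years.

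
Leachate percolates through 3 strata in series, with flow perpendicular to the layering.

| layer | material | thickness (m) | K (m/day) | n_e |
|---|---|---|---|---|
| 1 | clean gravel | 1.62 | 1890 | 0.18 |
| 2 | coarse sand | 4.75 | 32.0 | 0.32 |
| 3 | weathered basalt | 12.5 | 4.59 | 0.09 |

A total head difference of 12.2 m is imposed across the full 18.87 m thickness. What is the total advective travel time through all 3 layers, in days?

0.691

With flow normal to the layers, continuity requires the same specific discharge q through every layer.
Σ(b_i/K_i) = 1.62/1890 + 4.75/32.0 + 12.5/4.59 = 2.873 d.
q = Δh / Σ(b_i/K_i) = 12.2 / 2.873 = 4.247 m/day.
In each layer the seepage velocity is v_i = q/n_i, so the layer transit time is t_i = b_i·n_i / q:
  layer 1 (clean gravel): t_1 = 1.62 × 0.18 / 4.247 = 0.06866 d
  layer 2 (coarse sand): t_2 = 4.75 × 0.32 / 4.247 = 0.3579 d
  layer 3 (weathered basalt): t_3 = 12.5 × 0.09 / 4.247 = 0.2649 d
Total t = Σ t_i = 0.6915 days.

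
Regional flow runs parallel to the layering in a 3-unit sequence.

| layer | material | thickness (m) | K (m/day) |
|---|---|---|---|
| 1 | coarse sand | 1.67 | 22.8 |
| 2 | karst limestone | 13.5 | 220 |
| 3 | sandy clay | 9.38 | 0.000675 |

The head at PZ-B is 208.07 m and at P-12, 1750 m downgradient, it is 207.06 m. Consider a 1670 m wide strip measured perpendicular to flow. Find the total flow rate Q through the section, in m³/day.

Flow is parallel to layering, so each bed carries its own Darcy discharge and the transmissivities add.
Σ(K_i·b_i) = 22.8×1.67 + 220×13.5 + 0.000675×9.38 = 3008 m²/day.
Hydraulic gradient i = (208.07 − 207.06) / 1750 = 1.01 / 1750 = 0.0005771.
Q = Σ(K_i·b_i) · W · i = 3008 × 1670 × 0.0005771 = 2899 m³/day.

2900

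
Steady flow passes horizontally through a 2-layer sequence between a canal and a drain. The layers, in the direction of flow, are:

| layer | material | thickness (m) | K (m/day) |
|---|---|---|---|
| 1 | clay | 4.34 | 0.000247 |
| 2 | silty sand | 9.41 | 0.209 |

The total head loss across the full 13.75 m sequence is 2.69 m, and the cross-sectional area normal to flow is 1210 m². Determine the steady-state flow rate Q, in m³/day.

0.185

Flow is perpendicular to layering, so the layers act in series and the equivalent K is the thickness-weighted harmonic mean.
Total thickness L = 4.34 + 9.41 = 13.75 m.
Σ(b_i/K_i) = 4.34/0.000247 + 9.41/0.209 = 17616 d.
K_eq = L / Σ(b_i/K_i) = 13.75 / 17616 = 0.0007805 m/day.
Q = K_eq · A · (Δh/L) = 0.0007805 × 1210 × (2.69/13.75) = 0.1848 m³/day.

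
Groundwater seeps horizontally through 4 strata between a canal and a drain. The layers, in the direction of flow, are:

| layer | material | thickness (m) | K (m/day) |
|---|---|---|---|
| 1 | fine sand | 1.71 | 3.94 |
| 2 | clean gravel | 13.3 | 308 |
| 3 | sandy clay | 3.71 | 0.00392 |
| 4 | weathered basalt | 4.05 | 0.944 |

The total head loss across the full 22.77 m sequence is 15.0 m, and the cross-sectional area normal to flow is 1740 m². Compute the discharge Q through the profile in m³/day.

27.4

Flow is perpendicular to layering, so the layers act in series and the equivalent K is the thickness-weighted harmonic mean.
Total thickness L = 1.71 + 13.3 + 3.71 + 4.05 = 22.77 m.
Σ(b_i/K_i) = 1.71/3.94 + 13.3/308 + 3.71/0.00392 + 4.05/0.944 = 951.2 d.
K_eq = L / Σ(b_i/K_i) = 22.77 / 951.2 = 0.02394 m/day.
Q = K_eq · A · (Δh/L) = 0.02394 × 1740 × (15.0/22.77) = 27.44 m³/day.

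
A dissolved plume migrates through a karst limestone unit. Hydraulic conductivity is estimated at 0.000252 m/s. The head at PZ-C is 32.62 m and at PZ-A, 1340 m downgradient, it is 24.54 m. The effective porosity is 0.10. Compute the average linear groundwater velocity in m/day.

Convert K: 0.000252 m/s × 86400 = 21.77 m/day.
Hydraulic gradient i = (32.62 − 24.54) / 1340 = 8.08 / 1340 = 0.006030.
Darcy flux q = K · i = 21.77 × 0.006030 = 0.1313 m/day.
Seepage velocity v = q / n_e = 0.1313 / 0.10 = 1.313 m/day.

1.31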